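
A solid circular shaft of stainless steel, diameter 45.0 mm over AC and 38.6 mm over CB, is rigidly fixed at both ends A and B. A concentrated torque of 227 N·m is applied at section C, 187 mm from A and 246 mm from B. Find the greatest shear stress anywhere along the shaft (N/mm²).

8.99 N/mm²

Compatibility: T_A·a/J_AC = T_B·b/J_CB with T_A + T_B = T₀.
J_AC = 4.03×10^-7 m⁴, J_CB = 2.18×10^-7 m⁴, so T_A = T₀·(J_AC/a)/((J_AC/a)+(J_CB/b)) = 160.8 N·m, T_B = 66.18 N·m.
τ in each portion: τ_AC = 8.99×10^6 Pa, τ_CB = 5.86×10^6 Pa; maximum is in AC.
τ_max = T_AC·r/J = 160.8·0.0225/4.03×10^-7 = 8.988×10^6 Pa.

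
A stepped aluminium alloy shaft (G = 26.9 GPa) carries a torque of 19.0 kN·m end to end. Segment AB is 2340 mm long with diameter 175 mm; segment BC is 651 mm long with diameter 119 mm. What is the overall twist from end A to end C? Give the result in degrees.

J_AB = π(0.175)⁴/32 = 9.21×10^-5 m⁴; J_BC = π(0.119)⁴/32 = 1.97×10^-5 m⁴.
θ = (T/G)·Σ L_i/J_i = (19000/26.9×10⁹)·(2.34/9.21×10^-5 + 0.651/1.97×10^-5) = 0.04131 rad.

2.37°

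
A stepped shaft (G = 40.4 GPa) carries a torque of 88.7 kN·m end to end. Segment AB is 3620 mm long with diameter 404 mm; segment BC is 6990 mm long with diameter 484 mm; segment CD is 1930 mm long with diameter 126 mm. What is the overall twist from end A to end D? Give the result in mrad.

J_AB = π(0.404)⁴/32 = 2.62×10^-3 m⁴; J_BC = π(0.484)⁴/32 = 5.39×10^-3 m⁴; J_CD = π(0.126)⁴/32 = 2.47×10^-5 m⁴.
θ = (T/G)·Σ L_i/J_i = (88700/40.4×10⁹)·(3.62/2.62×10^-3 + 6.99/5.39×10^-3 + 1.93/2.47×10^-5) = 0.1771 rad.

177 mrad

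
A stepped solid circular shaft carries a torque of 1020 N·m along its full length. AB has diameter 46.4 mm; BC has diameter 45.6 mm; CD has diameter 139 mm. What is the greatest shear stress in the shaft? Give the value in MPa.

Under the same torque, τ_max = 16T/(πd³) is largest where d is smallest — segment BC (d = 45.6 mm).
τ_max = 16·1020/(π·(0.0456)³) = 5.479×10^7 Pa.

54.8 MPa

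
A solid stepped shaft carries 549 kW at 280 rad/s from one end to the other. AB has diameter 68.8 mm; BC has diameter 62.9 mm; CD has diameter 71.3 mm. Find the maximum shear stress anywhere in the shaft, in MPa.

ω = 280 rad/s, so T = P/ω = 549×10³ / 280.0 = 1961 N·m.
Under the same torque, τ_max = 16T/(πd³) is largest where d is smallest — segment BC (d = 62.9 mm).
τ_max = 16·1961/(π·(0.0629)³) = 4.013×10^7 Pa.

40.1 MPa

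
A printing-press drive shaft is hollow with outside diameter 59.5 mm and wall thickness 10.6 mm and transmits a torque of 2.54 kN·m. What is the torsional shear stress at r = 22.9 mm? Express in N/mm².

J = π(d_o⁴ − d_i⁴)/32 = π(0.0595⁴ − 0.0383⁴)/32 = 1.019×10^-6 m⁴.
Shear stress varies linearly with radius: τ = T·r/J = 2540 × 0.0229 / 1.019×10^-6 = 5.707×10^7 Pa.

57.1 N/mm²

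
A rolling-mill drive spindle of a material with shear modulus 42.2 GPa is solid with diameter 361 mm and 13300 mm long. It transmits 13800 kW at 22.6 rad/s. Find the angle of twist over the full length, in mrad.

ω = 22.6 rad/s, so T = P/ω = 13800×10³ / 22.60 = 610600 N·m.
J = πd⁴/32 = π(0.361)⁴/32 = 1.667×10^-3 m⁴.
θ = T·L/(G·J) = 610600 × 13.3 / (42.2×10⁹ × 1.667×10^-3) = 0.1154 rad.

115 mrad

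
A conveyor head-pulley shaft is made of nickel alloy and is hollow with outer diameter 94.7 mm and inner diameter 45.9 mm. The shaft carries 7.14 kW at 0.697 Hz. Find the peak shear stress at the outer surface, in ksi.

1.50 ksi

ω = 2π·0.697 = 4.379 rad/s, so T = P/ω = 7.14×10³ / 4.379 = 1630 N·m.
J = π(d_o⁴ − d_i⁴)/32 = π(0.0947⁴ − 0.0459⁴)/32 = 7.460×10^-6 m⁴.
τ_max = T·r/J = 1630 × 0.0474 / 7.460×10^-6 = 1.035×10^7 Pa.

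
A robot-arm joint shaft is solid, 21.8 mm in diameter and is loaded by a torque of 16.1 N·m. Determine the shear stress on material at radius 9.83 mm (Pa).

7.14e6 Pa

J = πd⁴/32 = π(0.0218)⁴/32 = 2.217×10^-8 m⁴.
Shear stress varies linearly with radius: τ = T·r/J = 16.10 × 0.00983 / 2.217×10^-8 = 7.138×10^6 Pa.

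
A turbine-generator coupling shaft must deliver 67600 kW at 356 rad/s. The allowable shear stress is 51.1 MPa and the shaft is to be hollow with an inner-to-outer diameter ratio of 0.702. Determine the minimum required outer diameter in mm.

292 mm

ω = 356 rad/s, so T = P/ω = 67600×10³ / 356.0 = 189900 N·m.
For a hollow shaft with d_i/d_o = 0.702: τ_max = 16T/(π d_o³ (1−k⁴)), so d_o = [16T/(π τ_allow (1−k⁴))]^(1/3) = [16·189900/(π·5.11×10^7·0.7571)]^(1/3) = 0.2924 m.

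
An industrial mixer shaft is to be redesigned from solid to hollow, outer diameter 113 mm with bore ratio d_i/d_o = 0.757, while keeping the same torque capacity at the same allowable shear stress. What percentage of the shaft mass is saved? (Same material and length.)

44.3 %

Equal τ_max and T ⇒ the solid shaft needs d_s³ = d_o³(1−k⁴), so d_s = 113·(1−0.757⁴)^(1/3) = 98.96 mm.
Area ratio A_h/A_s = d_o²(1−k²)/d_s² = (1−k²)/(1−k⁴)^(2/3) = 0.5567.
Mass saving = 1 − 0.5567 = 44.3 %.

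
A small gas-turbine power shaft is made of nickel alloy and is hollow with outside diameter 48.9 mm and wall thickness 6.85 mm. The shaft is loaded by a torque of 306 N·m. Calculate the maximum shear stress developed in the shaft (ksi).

2.64 ksi

J = π(d_o⁴ − d_i⁴)/32 = π(0.0489⁴ − 0.0352⁴)/32 = 4.106×10^-7 m⁴.
τ_max = T·r/J = 306.0 × 0.0244 / 4.106×10^-7 = 1.822×10^7 Pa.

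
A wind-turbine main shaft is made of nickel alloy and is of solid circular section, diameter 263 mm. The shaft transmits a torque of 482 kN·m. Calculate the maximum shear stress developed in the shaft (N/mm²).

135 N/mm²

J = πd⁴/32 = π(0.263)⁴/32 = 4.697×10^-4 m⁴.
τ_max = T·r/J = 482000 × 0.132 / 4.697×10^-4 = 1.349×10^8 Pa.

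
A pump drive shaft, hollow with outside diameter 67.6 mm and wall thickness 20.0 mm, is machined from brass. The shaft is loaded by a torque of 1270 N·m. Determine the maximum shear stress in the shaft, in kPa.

21500 kPa

J = π(d_o⁴ − d_i⁴)/32 = π(0.0676⁴ − 0.0276⁴)/32 = 1.993×10^-6 m⁴.
τ_max = T·r/J = 1270 × 0.0338 / 1.993×10^-6 = 2.154×10^7 Pa.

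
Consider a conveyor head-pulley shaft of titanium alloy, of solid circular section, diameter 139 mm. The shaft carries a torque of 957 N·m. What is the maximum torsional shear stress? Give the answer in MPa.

J = πd⁴/32 = π(0.139)⁴/32 = 3.665×10^-5 m⁴.
τ_max = T·r/J = 957.0 × 0.0695 / 3.665×10^-5 = 1.815×10^6 Pa.

1.81 MPa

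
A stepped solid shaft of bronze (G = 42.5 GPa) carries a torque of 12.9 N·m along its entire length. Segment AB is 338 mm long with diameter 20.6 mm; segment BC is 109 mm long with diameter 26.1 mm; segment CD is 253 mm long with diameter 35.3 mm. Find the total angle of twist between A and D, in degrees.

J_AB = π(0.0206)⁴/32 = 1.77×10^-8 m⁴; J_BC = π(0.0261)⁴/32 = 4.56×10^-8 m⁴; J_CD = π(0.0353)⁴/32 = 1.52×10^-7 m⁴.
θ = (T/G)·Σ L_i/J_i = (12.90/42.5×10⁹)·(0.338/1.77×10^-8 + 0.109/4.56×10^-8 + 0.253/1.52×10^-7) = 7.033×10^-3 rad.

0.403°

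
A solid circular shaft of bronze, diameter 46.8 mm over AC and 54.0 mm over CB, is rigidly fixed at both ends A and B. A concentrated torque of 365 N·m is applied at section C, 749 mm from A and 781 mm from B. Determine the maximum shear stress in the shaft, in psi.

1080 psi

Compatibility: T_A·a/J_AC = T_B·b/J_CB with T_A + T_B = T₀.
J_AC = 4.71×10^-7 m⁴, J_CB = 8.35×10^-7 m⁴, so T_A = T₀·(J_AC/a)/((J_AC/a)+(J_CB/b)) = 135.2 N·m, T_B = 229.8 N·m.
τ in each portion: τ_AC = 6.72×10^6 Pa, τ_CB = 7.43×10^6 Pa; maximum is in CB.
τ_max = T_CB·r/J = 229.8·0.0270/8.35×10^-7 = 7.433×10^6 Pa.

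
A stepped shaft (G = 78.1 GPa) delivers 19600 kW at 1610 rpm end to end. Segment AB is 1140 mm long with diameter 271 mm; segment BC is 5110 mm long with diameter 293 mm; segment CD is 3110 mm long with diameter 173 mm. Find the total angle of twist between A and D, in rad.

ω = 2π·1610/60 = 168.6 rad/s, so T = P/ω = 19600×10³ / 168.6 = 116300 N·m.
J_AB = π(0.271)⁴/32 = 5.30×10^-4 m⁴; J_BC = π(0.293)⁴/32 = 7.24×10^-4 m⁴; J_CD = π(0.173)⁴/32 = 8.79×10^-5 m⁴.
θ = (T/G)·Σ L_i/J_i = (116300/78.1×10⁹)·(1.14/5.30×10^-4 + 5.11/7.24×10^-4 + 3.11/8.79×10^-5) = 0.06636 rad.

0.0664 rad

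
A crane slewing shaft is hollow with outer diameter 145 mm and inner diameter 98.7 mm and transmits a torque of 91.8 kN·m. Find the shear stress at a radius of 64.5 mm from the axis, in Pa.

J = π(d_o⁴ − d_i⁴)/32 = π(0.145⁴ − 0.0987⁴)/32 = 3.408×10^-5 m⁴.
Shear stress varies linearly with radius: τ = T·r/J = 91800 × 0.0645 / 3.408×10^-5 = 1.737×10^8 Pa.

1.74e8 Pa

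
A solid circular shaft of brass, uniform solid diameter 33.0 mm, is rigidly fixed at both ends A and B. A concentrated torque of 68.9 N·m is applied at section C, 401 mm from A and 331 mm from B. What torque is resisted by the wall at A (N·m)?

With uniform GJ and both ends fixed, compatibility θ_AC = θ_CB gives T_A·a = T_B·b, together with T_A + T_B = T₀.
T_A = T₀·b/(a+b) = 68.90·331/732.0 = 31.16 N·m; T_B = 37.74 N·m.

31.2 N·m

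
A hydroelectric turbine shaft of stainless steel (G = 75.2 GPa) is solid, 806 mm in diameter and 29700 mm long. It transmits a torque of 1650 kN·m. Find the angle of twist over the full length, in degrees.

J = πd⁴/32 = π(0.806)⁴/32 = 0.04143 m⁴.
θ = T·L/(G·J) = 1.650e6 × 29.7 / (75.2×10⁹ × 0.04143) = 0.01573 rad.

0.901°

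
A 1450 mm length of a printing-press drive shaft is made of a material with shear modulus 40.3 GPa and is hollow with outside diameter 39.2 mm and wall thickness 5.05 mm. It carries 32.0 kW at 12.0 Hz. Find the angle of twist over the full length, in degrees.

5.42°

ω = 2π·12.0 = 75.40 rad/s, so T = P/ω = 32.0×10³ / 75.40 = 424.4 N·m.
J = π(d_o⁴ − d_i⁴)/32 = π(0.0392⁴ − 0.0291⁴)/32 = 1.614×10^-7 m⁴.
θ = T·L/(G·J) = 424.4 × 1.45 / (40.3×10⁹ × 1.614×10^-7) = 0.09460 rad.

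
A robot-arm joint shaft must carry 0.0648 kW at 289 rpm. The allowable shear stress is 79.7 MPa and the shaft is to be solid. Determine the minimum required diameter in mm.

5.15 mm

ω = 2π·289/60 = 30.26 rad/s, so T = P/ω = 0.0648×10³ / 30.26 = 2.141 N·m.
For a solid shaft τ_max = 16T/(πd³), so d = (16T/(π τ_allow))^(1/3) = (16·2.141/(π·7.97×10^7))^(1/3) = 0.005153 m.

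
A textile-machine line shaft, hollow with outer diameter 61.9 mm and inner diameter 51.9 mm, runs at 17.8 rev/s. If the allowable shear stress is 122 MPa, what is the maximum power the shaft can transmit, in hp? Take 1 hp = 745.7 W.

431 hp

J = π(d_o⁴ − d_i⁴)/32 = π(0.0619⁴ − 0.0519⁴)/32 = 7.290×10^-7 m⁴.
T_max = τ_allow·J/r = 1.22×10^8 × 7.290×10^-7 / 0.0309 = 2874 N·m.
ω = 2π·17.8 = 111.8 rad/s, so P_max = T_max·ω = 3.214×10^5 W.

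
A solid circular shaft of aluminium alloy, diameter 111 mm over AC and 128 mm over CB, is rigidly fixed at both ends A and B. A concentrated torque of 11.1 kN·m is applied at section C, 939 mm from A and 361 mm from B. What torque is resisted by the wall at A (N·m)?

Compatibility: T_A·a/J_AC = T_B·b/J_CB with T_A + T_B = T₀.
J_AC = 1.49×10^-5 m⁴, J_CB = 2.64×10^-5 m⁴, so T_A = T₀·(J_AC/a)/((J_AC/a)+(J_CB/b)) = 1982 N·m, T_B = 9118 N·m.

1980 N·m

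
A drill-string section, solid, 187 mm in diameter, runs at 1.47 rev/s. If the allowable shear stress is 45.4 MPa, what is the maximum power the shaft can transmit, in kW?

538 kW

J = πd⁴/32 = π(0.187)⁴/32 = 1.201×10^-4 m⁴.
T_max = τ_allow·J/r = 4.54×10^7 × 1.201×10^-4 / 0.0935 = 58290 N·m.
ω = 2π·1.47 = 9.236 rad/s, so P_max = T_max·ω = 5.384×10^5 W.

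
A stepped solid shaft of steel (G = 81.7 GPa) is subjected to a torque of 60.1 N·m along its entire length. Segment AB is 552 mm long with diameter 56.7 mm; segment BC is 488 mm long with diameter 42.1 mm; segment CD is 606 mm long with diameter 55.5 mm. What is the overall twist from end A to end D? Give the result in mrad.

J_AB = π(0.0567)⁴/32 = 1.01×10^-6 m⁴; J_BC = π(0.0421)⁴/32 = 3.08×10^-7 m⁴; J_CD = π(0.0555)⁴/32 = 9.31×10^-7 m⁴.
θ = (T/G)·Σ L_i/J_i = (60.10/81.7×10⁹)·(0.552/1.01×10^-6 + 0.488/3.08×10^-7 + 0.606/9.31×10^-7) = 2.043×10^-3 rad.

2.04 mrad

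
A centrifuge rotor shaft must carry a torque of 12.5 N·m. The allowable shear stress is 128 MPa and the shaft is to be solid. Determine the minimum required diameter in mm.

7.92 mm

For a solid shaft τ_max = 16T/(πd³), so d = (16T/(π τ_allow))^(1/3) = (16·12.50/(π·1.28×10^8))^(1/3) = 0.007923 m.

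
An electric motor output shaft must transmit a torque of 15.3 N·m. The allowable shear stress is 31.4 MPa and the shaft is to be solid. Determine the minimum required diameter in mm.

13.5 mm

For a solid shaft τ_max = 16T/(πd³), so d = (16T/(π τ_allow))^(1/3) = (16·15.30/(π·3.14×10^7))^(1/3) = 0.01354 m.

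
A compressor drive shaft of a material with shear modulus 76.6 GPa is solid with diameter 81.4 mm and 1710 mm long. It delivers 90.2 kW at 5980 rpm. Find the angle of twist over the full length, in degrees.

0.0427°

ω = 2π·5980/60 = 626.2 rad/s, so T = P/ω = 90.2×10³ / 626.2 = 144.0 N·m.
J = πd⁴/32 = π(0.0814)⁴/32 = 4.310×10^-6 m⁴.
θ = T·L/(G·J) = 144.0 × 1.71 / (76.6×10⁹ × 4.310×10^-6) = 7.460×10^-4 rad.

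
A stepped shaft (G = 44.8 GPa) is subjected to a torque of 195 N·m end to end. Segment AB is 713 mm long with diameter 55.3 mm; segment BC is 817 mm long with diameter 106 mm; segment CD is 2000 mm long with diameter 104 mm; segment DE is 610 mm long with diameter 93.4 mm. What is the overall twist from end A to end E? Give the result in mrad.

J_AB = π(0.0553)⁴/32 = 9.18×10^-7 m⁴; J_BC = π(0.106)⁴/32 = 1.24×10^-5 m⁴; J_CD = π(0.104)⁴/32 = 1.15×10^-5 m⁴; J_DE = π(0.0934)⁴/32 = 7.47×10^-6 m⁴.
θ = (T/G)·Σ L_i/J_i = (195.0/44.8×10⁹)·(0.713/9.18×10^-7 + 0.817/1.24×10^-5 + 2.00/1.15×10^-5 + 0.610/7.47×10^-6) = 4.780×10^-3 rad.

4.78 mrad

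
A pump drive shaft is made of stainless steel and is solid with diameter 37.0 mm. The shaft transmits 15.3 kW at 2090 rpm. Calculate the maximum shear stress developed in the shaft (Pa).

7.03e6 Pa

ω = 2π·2090/60 = 218.9 rad/s, so T = P/ω = 15.3×10³ / 218.9 = 69.91 N·m.
J = πd⁴/32 = π(0.0370)⁴/32 = 1.840×10^-7 m⁴.
τ_max = T·r/J = 69.91 × 0.0185 / 1.840×10^-7 = 7.029×10^6 Pa.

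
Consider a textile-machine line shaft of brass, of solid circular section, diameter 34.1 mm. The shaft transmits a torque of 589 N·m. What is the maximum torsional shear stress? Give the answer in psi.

11000 psi

J = πd⁴/32 = π(0.0341)⁴/32 = 1.327×10^-7 m⁴.
τ_max = T·r/J = 589.0 × 0.0170 / 1.327×10^-7 = 7.565×10^7 Pa.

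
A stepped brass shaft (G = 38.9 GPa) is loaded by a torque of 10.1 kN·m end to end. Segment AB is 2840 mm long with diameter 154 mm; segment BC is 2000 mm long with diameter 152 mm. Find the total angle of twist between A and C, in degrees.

J_AB = π(0.154)⁴/32 = 5.52×10^-5 m⁴; J_BC = π(0.152)⁴/32 = 5.24×10^-5 m⁴.
θ = (T/G)·Σ L_i/J_i = (10100/38.9×10⁹)·(2.84/5.52×10^-5 + 2.00/5.24×10^-5) = 0.02326 rad.

1.33°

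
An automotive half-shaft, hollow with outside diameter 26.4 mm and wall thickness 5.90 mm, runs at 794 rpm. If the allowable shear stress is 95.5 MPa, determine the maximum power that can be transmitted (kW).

J = π(d_o⁴ − d_i⁴)/32 = π(0.0264⁴ − 0.0146⁴)/32 = 4.323×10^-8 m⁴.
T_max = τ_allow·J/r = 9.55×10^7 × 4.323×10^-8 / 0.0132 = 312.7 N·m.
ω = 2π·794/60 = 83.15 rad/s, so P_max = T_max·ω = 2.600×10^4 W.

26.0 kW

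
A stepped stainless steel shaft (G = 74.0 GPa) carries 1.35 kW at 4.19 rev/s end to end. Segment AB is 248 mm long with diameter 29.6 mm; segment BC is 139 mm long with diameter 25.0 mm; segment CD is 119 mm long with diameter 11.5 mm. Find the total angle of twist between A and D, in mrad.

52.8 mrad

ω = 2π·4.19 = 26.33 rad/s, so T = P/ω = 1.35×10³ / 26.33 = 51.28 N·m.
J_AB = π(0.0296)⁴/32 = 7.54×10^-8 m⁴; J_BC = π(0.0250)⁴/32 = 3.83×10^-8 m⁴; J_CD = π(0.0115)⁴/32 = 1.72×10^-9 m⁴.
θ = (T/G)·Σ L_i/J_i = (51.28/74.0×10⁹)·(0.248/7.54×10^-8 + 0.139/3.83×10^-8 + 0.119/1.72×10^-9) = 0.05282 rad.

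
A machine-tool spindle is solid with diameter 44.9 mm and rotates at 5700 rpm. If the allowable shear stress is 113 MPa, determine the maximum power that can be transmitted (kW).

J = πd⁴/32 = π(0.0449)⁴/32 = 3.990×10^-7 m⁴.
T_max = τ_allow·J/r = 1.13×10^8 × 3.990×10^-7 / 0.0224 = 2008 N·m.
ω = 2π·5700/60 = 596.9 rad/s, so P_max = T_max·ω = 1.199×10^6 W.

1200 kW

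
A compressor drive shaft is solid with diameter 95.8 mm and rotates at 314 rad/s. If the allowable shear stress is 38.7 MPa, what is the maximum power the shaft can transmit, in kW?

2100 kW

J = πd⁴/32 = π(0.0958)⁴/32 = 8.269×10^-6 m⁴.
T_max = τ_allow·J/r = 3.87×10^7 × 8.269×10^-6 / 0.0479 = 6681 N·m.
ω = 314 rad/s, so P_max = T_max·ω = 2.098×10^6 W.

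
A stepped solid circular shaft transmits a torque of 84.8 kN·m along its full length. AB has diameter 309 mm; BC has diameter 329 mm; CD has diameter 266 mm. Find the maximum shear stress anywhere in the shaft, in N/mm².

22.9 N/mm²

Under the same torque, τ_max = 16T/(πd³) is largest where d is smallest — segment CD (d = 266 mm).
τ_max = 16·84800/(π·(0.266)³) = 2.295×10^7 Pa.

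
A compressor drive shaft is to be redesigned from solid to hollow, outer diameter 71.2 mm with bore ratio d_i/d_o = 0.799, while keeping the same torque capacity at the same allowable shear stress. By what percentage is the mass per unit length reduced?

48.7 %

Equal τ_max and T ⇒ the solid shaft needs d_s³ = d_o³(1−k⁴), so d_s = 71.2·(1−0.799⁴)^(1/3) = 59.80 mm.
Area ratio A_h/A_s = d_o²(1−k²)/d_s² = (1−k²)/(1−k⁴)^(2/3) = 0.5126.
Mass saving = 1 − 0.5126 = 48.7 %.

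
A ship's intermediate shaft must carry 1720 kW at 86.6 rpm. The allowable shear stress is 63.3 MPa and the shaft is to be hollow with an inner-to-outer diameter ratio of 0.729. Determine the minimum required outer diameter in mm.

ω = 2π·86.6/60 = 9.069 rad/s, so T = P/ω = 1720×10³ / 9.069 = 189700 N·m.
For a hollow shaft with d_i/d_o = 0.729: τ_max = 16T/(π d_o³ (1−k⁴)), so d_o = [16T/(π τ_allow (1−k⁴))]^(1/3) = [16·189700/(π·6.33×10^7·0.7176)]^(1/3) = 0.2771 m.

277 mm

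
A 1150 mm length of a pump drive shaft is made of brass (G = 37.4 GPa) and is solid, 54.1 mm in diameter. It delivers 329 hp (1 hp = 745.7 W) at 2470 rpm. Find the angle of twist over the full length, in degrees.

ω = 2π·2470/60 = 258.7 rad/s, so T = P/ω = 329×745.7 / 258.7 = 948.5 N·m.
J = πd⁴/32 = π(0.0541)⁴/32 = 8.410×10^-7 m⁴.
θ = T·L/(G·J) = 948.5 × 1.15 / (37.4×10⁹ × 8.410×10^-7) = 0.03468 rad.

1.99°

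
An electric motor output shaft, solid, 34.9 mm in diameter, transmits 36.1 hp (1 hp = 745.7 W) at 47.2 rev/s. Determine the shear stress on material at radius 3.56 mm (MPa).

2.22 MPa

ω = 2π·47.2 = 296.6 rad/s, so T = P/ω = 36.1×745.7 / 296.6 = 90.77 N·m.
J = πd⁴/32 = π(0.0349)⁴/32 = 1.456×10^-7 m⁴.
Shear stress varies linearly with radius: τ = T·r/J = 90.77 × 0.00356 / 1.456×10^-7 = 2.219×10^6 Pa.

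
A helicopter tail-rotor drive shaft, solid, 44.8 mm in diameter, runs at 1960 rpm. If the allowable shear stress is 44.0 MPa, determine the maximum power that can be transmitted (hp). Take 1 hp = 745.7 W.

J = πd⁴/32 = π(0.0448)⁴/32 = 3.955×10^-7 m⁴.
T_max = τ_allow·J/r = 4.40×10^7 × 3.955×10^-7 / 0.0224 = 776.8 N·m.
ω = 2π·1960/60 = 205.3 rad/s, so P_max = T_max·ω = 1.594×10^5 W.

214 hp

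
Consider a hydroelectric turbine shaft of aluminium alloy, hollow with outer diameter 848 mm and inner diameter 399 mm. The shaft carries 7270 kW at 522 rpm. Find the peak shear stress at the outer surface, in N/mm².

ω = 2π·522/60 = 54.66 rad/s, so T = P/ω = 7270×10³ / 54.66 = 133000 N·m.
J = π(d_o⁴ − d_i⁴)/32 = π(0.848⁴ − 0.399⁴)/32 = 0.04828 m⁴.
τ_max = T·r/J = 133000 × 0.424 / 0.04828 = 1.168×10^6 Pa.

1.17 N/mm²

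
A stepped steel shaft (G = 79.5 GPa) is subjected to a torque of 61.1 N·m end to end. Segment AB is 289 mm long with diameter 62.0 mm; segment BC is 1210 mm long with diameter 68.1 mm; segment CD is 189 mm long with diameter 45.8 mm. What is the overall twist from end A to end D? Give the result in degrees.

J_AB = π(0.0620)⁴/32 = 1.45×10^-6 m⁴; J_BC = π(0.0681)⁴/32 = 2.11×10^-6 m⁴; J_CD = π(0.0458)⁴/32 = 4.32×10^-7 m⁴.
θ = (T/G)·Σ L_i/J_i = (61.10/79.5×10⁹)·(0.289/1.45×10^-6 + 1.21/2.11×10^-6 + 0.189/4.32×10^-7) = 9.298×10^-4 rad.

0.0533°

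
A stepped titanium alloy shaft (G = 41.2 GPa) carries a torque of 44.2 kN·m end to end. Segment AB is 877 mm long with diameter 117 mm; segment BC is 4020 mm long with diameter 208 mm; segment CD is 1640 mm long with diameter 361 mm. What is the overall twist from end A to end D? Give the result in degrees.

4.34°

J_AB = π(0.117)⁴/32 = 1.84×10^-5 m⁴; J_BC = π(0.208)⁴/32 = 1.84×10^-4 m⁴; J_CD = π(0.361)⁴/32 = 1.67×10^-3 m⁴.
θ = (T/G)·Σ L_i/J_i = (44200/41.2×10⁹)·(0.877/1.84×10^-5 + 4.02/1.84×10^-4 + 1.64/1.67×10^-3) = 0.07567 rad.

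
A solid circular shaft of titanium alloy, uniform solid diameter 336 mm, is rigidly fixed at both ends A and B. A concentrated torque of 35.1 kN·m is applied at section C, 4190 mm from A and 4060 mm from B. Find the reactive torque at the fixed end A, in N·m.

With uniform GJ and both ends fixed, compatibility θ_AC = θ_CB gives T_A·a = T_B·b, together with T_A + T_B = T₀.
T_A = T₀·b/(a+b) = 35100·4060/8250 = 17270 N·m; T_B = 17830 N·m.

17300 N·m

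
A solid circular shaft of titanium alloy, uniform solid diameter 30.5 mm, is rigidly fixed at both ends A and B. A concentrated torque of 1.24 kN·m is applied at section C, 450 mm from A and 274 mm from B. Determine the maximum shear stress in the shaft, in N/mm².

138 N/mm²

With uniform GJ and both ends fixed, compatibility θ_AC = θ_CB gives T_A·a = T_B·b, together with T_A + T_B = T₀.
T_A = T₀·b/(a+b) = 1240·274/724.0 = 469.3 N·m; T_B = 770.7 N·m.
τ in each portion: τ_AC = 8.42×10^7 Pa, τ_CB = 1.38×10^8 Pa; maximum is in CB.
τ_max = T_CB·r/J = 770.7·0.0152/8.50×10^-8 = 1.383×10^8 Pa.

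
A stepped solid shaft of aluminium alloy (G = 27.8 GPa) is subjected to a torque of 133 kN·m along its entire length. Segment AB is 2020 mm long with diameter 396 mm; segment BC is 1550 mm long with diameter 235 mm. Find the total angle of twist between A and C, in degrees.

J_AB = π(0.396)⁴/32 = 2.41×10^-3 m⁴; J_BC = π(0.235)⁴/32 = 2.99×10^-4 m⁴.
θ = (T/G)·Σ L_i/J_i = (133000/27.8×10⁹)·(2.02/2.41×10^-3 + 1.55/2.99×10^-4) = 0.02877 rad.

1.65°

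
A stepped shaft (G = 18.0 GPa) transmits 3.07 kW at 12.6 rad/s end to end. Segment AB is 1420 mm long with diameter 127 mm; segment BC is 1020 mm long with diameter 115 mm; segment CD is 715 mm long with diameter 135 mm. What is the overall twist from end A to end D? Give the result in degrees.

0.106°

ω = 12.6 rad/s, so T = P/ω = 3.07×10³ / 12.60 = 243.7 N·m.
J_AB = π(0.127)⁴/32 = 2.55×10^-5 m⁴; J_BC = π(0.115)⁴/32 = 1.72×10^-5 m⁴; J_CD = π(0.135)⁴/32 = 3.26×10^-5 m⁴.
θ = (T/G)·Σ L_i/J_i = (243.7/18.0×10⁹)·(1.42/2.55×10^-5 + 1.02/1.72×10^-5 + 0.715/3.26×10^-5) = 1.853×10^-3 rad.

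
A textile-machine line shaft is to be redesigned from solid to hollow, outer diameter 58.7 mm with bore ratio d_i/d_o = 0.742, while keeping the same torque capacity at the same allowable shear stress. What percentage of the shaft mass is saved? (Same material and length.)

Equal τ_max and T ⇒ the solid shaft needs d_s³ = d_o³(1−k⁴), so d_s = 58.7·(1−0.742⁴)^(1/3) = 52.04 mm.
Area ratio A_h/A_s = d_o²(1−k²)/d_s² = (1−k²)/(1−k⁴)^(2/3) = 0.5718.
Mass saving = 1 − 0.5718 = 42.8 %.

42.8 %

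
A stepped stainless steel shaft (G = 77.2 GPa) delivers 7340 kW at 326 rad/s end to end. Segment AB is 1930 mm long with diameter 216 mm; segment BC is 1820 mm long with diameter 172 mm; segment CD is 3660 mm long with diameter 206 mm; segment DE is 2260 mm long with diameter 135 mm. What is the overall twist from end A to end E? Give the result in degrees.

ω = 326 rad/s, so T = P/ω = 7340×10³ / 326.0 = 22520 N·m.
J_AB = π(0.216)⁴/32 = 2.14×10^-4 m⁴; J_BC = π(0.172)⁴/32 = 8.59×10^-5 m⁴; J_CD = π(0.206)⁴/32 = 1.77×10^-4 m⁴; J_DE = π(0.135)⁴/32 = 3.26×10^-5 m⁴.
θ = (T/G)·Σ L_i/J_i = (22520/77.2×10⁹)·(1.93/2.14×10^-4 + 1.82/8.59×10^-5 + 3.66/1.77×10^-4 + 2.26/3.26×10^-5) = 0.03506 rad.

2.01°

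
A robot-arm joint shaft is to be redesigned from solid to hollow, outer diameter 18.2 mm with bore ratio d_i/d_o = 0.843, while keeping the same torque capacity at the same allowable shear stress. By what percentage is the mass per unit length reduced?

Equal τ_max and T ⇒ the solid shaft needs d_s³ = d_o³(1−k⁴), so d_s = 18.2·(1−0.843⁴)^(1/3) = 14.40 mm.
Area ratio A_h/A_s = d_o²(1−k²)/d_s² = (1−k²)/(1−k⁴)^(2/3) = 0.4624.
Mass saving = 1 − 0.4624 = 53.8 %.

53.8 %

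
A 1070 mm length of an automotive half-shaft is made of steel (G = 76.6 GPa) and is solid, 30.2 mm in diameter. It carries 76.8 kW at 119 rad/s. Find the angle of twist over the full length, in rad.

ω = 119 rad/s, so T = P/ω = 76.8×10³ / 119.0 = 645.4 N·m.
J = πd⁴/32 = π(0.0302)⁴/32 = 8.166×10^-8 m⁴.
θ = T·L/(G·J) = 645.4 × 1.07 / (76.6×10⁹ × 8.166×10^-8) = 0.1104 rad.

0.110 rad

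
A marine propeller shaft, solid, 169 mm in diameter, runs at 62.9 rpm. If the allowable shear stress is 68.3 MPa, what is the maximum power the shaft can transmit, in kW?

J = πd⁴/32 = π(0.169)⁴/32 = 8.008×10^-5 m⁴.
T_max = τ_allow·J/r = 6.83×10^7 × 8.008×10^-5 / 0.0845 = 64730 N·m.
ω = 2π·62.9/60 = 6.587 rad/s, so P_max = T_max·ω = 4.264×10^5 W.

426 kW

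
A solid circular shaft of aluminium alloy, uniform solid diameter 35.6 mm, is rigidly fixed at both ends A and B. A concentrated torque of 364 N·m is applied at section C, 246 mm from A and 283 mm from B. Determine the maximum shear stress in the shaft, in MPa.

With uniform GJ and both ends fixed, compatibility θ_AC = θ_CB gives T_A·a = T_B·b, together with T_A + T_B = T₀.
T_A = T₀·b/(a+b) = 364.0·283/529.0 = 194.7 N·m; T_B = 169.3 N·m.
τ in each portion: τ_AC = 2.20×10^7 Pa, τ_CB = 1.91×10^7 Pa; maximum is in AC.
τ_max = T_AC·r/J = 194.7·0.0178/1.58×10^-7 = 2.198×10^7 Pa.

22.0 MPa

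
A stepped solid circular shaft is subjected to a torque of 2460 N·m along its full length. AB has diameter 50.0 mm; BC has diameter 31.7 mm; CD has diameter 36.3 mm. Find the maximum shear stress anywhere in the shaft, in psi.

57000 psi

Under the same torque, τ_max = 16T/(πd³) is largest where d is smallest — segment BC (d = 31.7 mm).
τ_max = 16·2460/(π·(0.0317)³) = 3.933×10^8 Pa.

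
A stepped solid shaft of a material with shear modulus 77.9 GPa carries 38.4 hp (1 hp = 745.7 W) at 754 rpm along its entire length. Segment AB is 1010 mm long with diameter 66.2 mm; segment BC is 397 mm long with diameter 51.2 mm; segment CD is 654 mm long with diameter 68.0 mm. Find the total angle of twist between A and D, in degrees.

0.383°

ω = 2π·754/60 = 78.96 rad/s, so T = P/ω = 38.4×745.7 / 78.96 = 362.7 N·m.
J_AB = π(0.0662)⁴/32 = 1.89×10^-6 m⁴; J_BC = π(0.0512)⁴/32 = 6.75×10^-7 m⁴; J_CD = π(0.0680)⁴/32 = 2.10×10^-6 m⁴.
θ = (T/G)·Σ L_i/J_i = (362.7/77.9×10⁹)·(1.01/1.89×10^-6 + 0.397/6.75×10^-7 + 0.654/2.10×10^-6) = 6.684×10^-3 rad.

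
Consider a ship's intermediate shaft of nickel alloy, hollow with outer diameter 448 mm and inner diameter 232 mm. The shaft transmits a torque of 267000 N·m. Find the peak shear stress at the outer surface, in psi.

2360 psi

J = π(d_o⁴ − d_i⁴)/32 = π(0.448⁴ − 0.232⁴)/32 = 3.670×10^-3 m⁴.
τ_max = T·r/J = 267000 × 0.224 / 3.670×10^-3 = 1.630×10^7 Pa.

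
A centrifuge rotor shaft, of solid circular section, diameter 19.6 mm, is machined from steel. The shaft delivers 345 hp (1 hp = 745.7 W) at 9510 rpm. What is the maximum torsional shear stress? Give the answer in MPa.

175 MPa

ω = 2π·9510/60 = 995.9 rad/s, so T = P/ω = 345×745.7 / 995.9 = 258.3 N·m.
J = πd⁴/32 = π(0.0196)⁴/32 = 1.449×10^-8 m⁴.
τ_max = T·r/J = 258.3 × 0.00980 / 1.449×10^-8 = 1.747×10^8 Pa.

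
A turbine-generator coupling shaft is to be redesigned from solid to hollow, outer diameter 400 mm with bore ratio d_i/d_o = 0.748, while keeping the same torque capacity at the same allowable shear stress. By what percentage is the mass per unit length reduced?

Equal τ_max and T ⇒ the solid shaft needs d_s³ = d_o³(1−k⁴), so d_s = 400·(1−0.748⁴)^(1/3) = 352.9 mm.
Area ratio A_h/A_s = d_o²(1−k²)/d_s² = (1−k²)/(1−k⁴)^(2/3) = 0.5658.
Mass saving = 1 − 0.5658 = 43.4 %.

43.4 %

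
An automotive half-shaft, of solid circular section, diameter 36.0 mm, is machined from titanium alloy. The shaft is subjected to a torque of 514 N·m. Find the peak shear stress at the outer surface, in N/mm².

56.1 N/mm²

J = πd⁴/32 = π(0.0360)⁴/32 = 1.649×10^-7 m⁴.
τ_max = T·r/J = 514.0 × 0.0180 / 1.649×10^-7 = 5.611×10^7 Pa.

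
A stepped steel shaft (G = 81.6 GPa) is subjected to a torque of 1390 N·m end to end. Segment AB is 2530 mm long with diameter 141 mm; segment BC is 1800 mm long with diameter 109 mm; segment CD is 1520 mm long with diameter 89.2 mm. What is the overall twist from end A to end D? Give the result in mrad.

7.49 mrad

J_AB = π(0.141)⁴/32 = 3.88×10^-5 m⁴; J_BC = π(0.109)⁴/32 = 1.39×10^-5 m⁴; J_CD = π(0.0892)⁴/32 = 6.22×10^-6 m⁴.
θ = (T/G)·Σ L_i/J_i = (1390/81.6×10⁹)·(2.53/3.88×10^-5 + 1.80/1.39×10^-5 + 1.52/6.22×10^-6) = 7.489×10^-3 rad.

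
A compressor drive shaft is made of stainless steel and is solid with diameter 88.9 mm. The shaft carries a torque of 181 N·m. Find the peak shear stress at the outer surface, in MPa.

1.31 MPa

J = πd⁴/32 = π(0.0889)⁴/32 = 6.132×10^-6 m⁴.
τ_max = T·r/J = 181.0 × 0.0445 / 6.132×10^-6 = 1.312×10^6 Pa.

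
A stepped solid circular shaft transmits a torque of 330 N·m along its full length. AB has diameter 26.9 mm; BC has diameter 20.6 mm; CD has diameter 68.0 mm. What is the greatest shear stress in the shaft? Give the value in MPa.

192 MPa

Under the same torque, τ_max = 16T/(πd³) is largest where d is smallest — segment BC (d = 20.6 mm).
τ_max = 16·330.0/(π·(0.0206)³) = 1.923×10^8 Pa.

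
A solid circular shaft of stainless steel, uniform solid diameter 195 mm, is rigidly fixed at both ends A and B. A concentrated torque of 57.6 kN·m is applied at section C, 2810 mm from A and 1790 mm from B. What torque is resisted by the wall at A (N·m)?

22400 N·m

With uniform GJ and both ends fixed, compatibility θ_AC = θ_CB gives T_A·a = T_B·b, together with T_A + T_B = T₀.
T_A = T₀·b/(a+b) = 57600·1790/4600 = 22410 N·m; T_B = 35190 N·m.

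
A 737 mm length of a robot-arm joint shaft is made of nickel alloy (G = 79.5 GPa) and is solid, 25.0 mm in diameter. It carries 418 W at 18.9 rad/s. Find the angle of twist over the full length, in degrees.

0.306°

ω = 18.9 rad/s, so T = P/ω = 418 / 18.90 = 22.12 N·m.
J = πd⁴/32 = π(0.0250)⁴/32 = 3.835×10^-8 m⁴.
θ = T·L/(G·J) = 22.12 × 0.737 / (79.5×10⁹ × 3.835×10^-8) = 5.346×10^-3 rad.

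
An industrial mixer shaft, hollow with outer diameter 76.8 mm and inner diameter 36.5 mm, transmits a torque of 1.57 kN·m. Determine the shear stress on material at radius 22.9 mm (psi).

J = π(d_o⁴ − d_i⁴)/32 = π(0.0768⁴ − 0.0365⁴)/32 = 3.241×10^-6 m⁴.
Shear stress varies linearly with radius: τ = T·r/J = 1570 × 0.0229 / 3.241×10^-6 = 1.109×10^7 Pa.

1610 psi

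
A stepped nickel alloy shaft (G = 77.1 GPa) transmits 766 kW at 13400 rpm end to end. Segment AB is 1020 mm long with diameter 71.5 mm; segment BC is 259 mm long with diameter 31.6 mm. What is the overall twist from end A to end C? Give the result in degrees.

1.23°

ω = 2π·13400/60 = 1403 rad/s, so T = P/ω = 766×10³ / 1403 = 545.9 N·m.
J_AB = π(0.0715)⁴/32 = 2.57×10^-6 m⁴; J_BC = π(0.0316)⁴/32 = 9.79×10^-8 m⁴.
θ = (T/G)·Σ L_i/J_i = (545.9/77.1×10⁹)·(1.02/2.57×10^-6 + 0.259/9.79×10^-8) = 0.02155 rad.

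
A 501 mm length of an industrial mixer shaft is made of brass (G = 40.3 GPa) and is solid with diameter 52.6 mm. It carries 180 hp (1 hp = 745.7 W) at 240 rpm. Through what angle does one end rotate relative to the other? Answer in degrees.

ω = 2π·240/60 = 25.13 rad/s, so T = P/ω = 180×745.7 / 25.13 = 5341 N·m.
J = πd⁴/32 = π(0.0526)⁴/32 = 7.515×10^-7 m⁴.
θ = T·L/(G·J) = 5341 × 0.501 / (40.3×10⁹ × 7.515×10^-7) = 0.08835 rad.

5.06°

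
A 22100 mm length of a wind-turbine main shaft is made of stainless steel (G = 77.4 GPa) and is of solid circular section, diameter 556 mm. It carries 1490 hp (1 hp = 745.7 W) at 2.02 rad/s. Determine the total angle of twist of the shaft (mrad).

16.7 mrad

ω = 2.02 rad/s, so T = P/ω = 1490×745.7 / 2.020 = 550000 N·m.
J = πd⁴/32 = π(0.556)⁴/32 = 9.382×10^-3 m⁴.
θ = T·L/(G·J) = 550000 × 22.1 / (77.4×10⁹ × 9.382×10^-3) = 0.01674 rad.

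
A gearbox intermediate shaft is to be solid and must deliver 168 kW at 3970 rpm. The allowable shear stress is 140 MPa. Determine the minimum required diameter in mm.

24.5 mm

ω = 2π·3970/60 = 415.7 rad/s, so T = P/ω = 168×10³ / 415.7 = 404.1 N·m.
For a solid shaft τ_max = 16T/(πd³), so d = (16T/(π τ_allow))^(1/3) = (16·404.1/(π·1.40×10^8))^(1/3) = 0.02450 m.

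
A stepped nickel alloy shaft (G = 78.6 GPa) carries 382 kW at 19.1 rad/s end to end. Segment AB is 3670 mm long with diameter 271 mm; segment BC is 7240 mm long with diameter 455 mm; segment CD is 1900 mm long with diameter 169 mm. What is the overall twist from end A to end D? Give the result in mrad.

ω = 19.1 rad/s, so T = P/ω = 382×10³ / 19.10 = 20000 N·m.
J_AB = π(0.271)⁴/32 = 5.30×10^-4 m⁴; J_BC = π(0.455)⁴/32 = 4.21×10^-3 m⁴; J_CD = π(0.169)⁴/32 = 8.01×10^-5 m⁴.
θ = (T/G)·Σ L_i/J_i = (20000/78.6×10⁹)·(3.67/5.30×10^-4 + 7.24/4.21×10^-3 + 1.90/8.01×10^-5) = 8.238×10^-3 rad.

8.24 mrad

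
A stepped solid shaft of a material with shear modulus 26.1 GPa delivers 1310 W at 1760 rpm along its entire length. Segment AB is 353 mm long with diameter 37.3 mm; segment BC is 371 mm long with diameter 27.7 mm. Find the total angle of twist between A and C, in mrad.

2.25 mrad

ω = 2π·1760/60 = 184.3 rad/s, so T = P/ω = 1310 / 184.3 = 7.108 N·m.
J_AB = π(0.0373)⁴/32 = 1.90×10^-7 m⁴; J_BC = π(0.0277)⁴/32 = 5.78×10^-8 m⁴.
θ = (T/G)·Σ L_i/J_i = (7.108/26.1×10⁹)·(0.353/1.90×10^-7 + 0.371/5.78×10^-8) = 2.254×10^-3 rad.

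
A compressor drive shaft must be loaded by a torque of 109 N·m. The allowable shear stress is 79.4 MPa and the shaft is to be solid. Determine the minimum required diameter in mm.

19.1 mm

For a solid shaft τ_max = 16T/(πd³), so d = (16T/(π τ_allow))^(1/3) = (16·109.0/(π·7.94×10^7))^(1/3) = 0.01912 m.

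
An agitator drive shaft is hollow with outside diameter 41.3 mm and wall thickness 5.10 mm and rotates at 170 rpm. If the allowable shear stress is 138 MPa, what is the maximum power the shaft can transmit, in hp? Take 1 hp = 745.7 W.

J = π(d_o⁴ − d_i⁴)/32 = π(0.0413⁴ − 0.0311⁴)/32 = 1.938×10^-7 m⁴.
T_max = τ_allow·J/r = 1.38×10^8 × 1.938×10^-7 / 0.0206 = 1295 N·m.
ω = 2π·170/60 = 17.80 rad/s, so P_max = T_max·ω = 2.305×10^4 W.

30.9 hp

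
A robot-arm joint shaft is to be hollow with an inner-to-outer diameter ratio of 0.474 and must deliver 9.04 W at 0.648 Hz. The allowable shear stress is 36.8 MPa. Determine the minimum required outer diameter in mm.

ω = 2π·0.648 = 4.072 rad/s, so T = P/ω = 9.04 / 4.072 = 2.220 N·m.
For a hollow shaft with d_i/d_o = 0.474: τ_max = 16T/(π d_o³ (1−k⁴)), so d_o = [16T/(π τ_allow (1−k⁴))]^(1/3) = [16·2.220/(π·3.68×10^7·0.9495)]^(1/3) = 0.006866 m.

6.87 mm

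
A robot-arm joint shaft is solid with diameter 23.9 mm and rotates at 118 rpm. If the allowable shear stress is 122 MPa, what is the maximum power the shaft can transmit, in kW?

4.04 kW

J = πd⁴/32 = π(0.0239)⁴/32 = 3.203×10^-8 m⁴.
T_max = τ_allow·J/r = 1.22×10^8 × 3.203×10^-8 / 0.0119 = 327.0 N·m.
ω = 2π·118/60 = 12.36 rad/s, so P_max = T_max·ω = 4041 W.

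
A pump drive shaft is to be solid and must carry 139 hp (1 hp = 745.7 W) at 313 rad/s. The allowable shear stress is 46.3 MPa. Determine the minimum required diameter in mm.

ω = 313 rad/s, so T = P/ω = 139×745.7 / 313.0 = 331.2 N·m.
For a solid shaft τ_max = 16T/(πd³), so d = (16T/(π τ_allow))^(1/3) = (16·331.2/(π·4.63×10^7))^(1/3) = 0.03315 m.

33.1 mm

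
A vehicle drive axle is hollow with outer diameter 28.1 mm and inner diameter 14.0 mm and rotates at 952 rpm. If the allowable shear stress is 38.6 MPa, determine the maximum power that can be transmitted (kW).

J = π(d_o⁴ − d_i⁴)/32 = π(0.0281⁴ − 0.0140⁴)/32 = 5.744×10^-8 m⁴.
T_max = τ_allow·J/r = 3.86×10^7 × 5.744×10^-8 / 0.0140 = 157.8 N·m.
ω = 2π·952/60 = 99.69 rad/s, so P_max = T_max·ω = 1.573×10^4 W.

15.7 kW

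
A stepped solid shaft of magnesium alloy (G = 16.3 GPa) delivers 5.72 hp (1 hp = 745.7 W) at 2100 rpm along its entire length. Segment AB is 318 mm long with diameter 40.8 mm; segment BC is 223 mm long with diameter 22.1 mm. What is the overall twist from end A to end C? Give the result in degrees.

ω = 2π·2100/60 = 219.9 rad/s, so T = P/ω = 5.72×745.7 / 219.9 = 19.40 N·m.
J_AB = π(0.0408)⁴/32 = 2.72×10^-7 m⁴; J_BC = π(0.0221)⁴/32 = 2.34×10^-8 m⁴.
θ = (T/G)·Σ L_i/J_i = (19.40/16.3×10⁹)·(0.318/2.72×10^-7 + 0.223/2.34×10^-8) = 0.01272 rad.

0.729°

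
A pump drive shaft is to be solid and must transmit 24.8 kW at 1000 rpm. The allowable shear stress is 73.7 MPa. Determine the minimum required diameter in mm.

25.4 mm

ω = 2π·1000/60 = 104.7 rad/s, so T = P/ω = 24.8×10³ / 104.7 = 236.8 N·m.
For a solid shaft τ_max = 16T/(πd³), so d = (16T/(π τ_allow))^(1/3) = (16·236.8/(π·7.37×10^7))^(1/3) = 0.02539 m.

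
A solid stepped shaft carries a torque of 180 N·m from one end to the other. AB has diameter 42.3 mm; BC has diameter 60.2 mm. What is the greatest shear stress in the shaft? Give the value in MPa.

Under the same torque, τ_max = 16T/(πd³) is largest where d is smallest — segment AB (d = 42.3 mm).
τ_max = 16·180.0/(π·(0.0423)³) = 1.211×10^7 Pa.

12.1 MPa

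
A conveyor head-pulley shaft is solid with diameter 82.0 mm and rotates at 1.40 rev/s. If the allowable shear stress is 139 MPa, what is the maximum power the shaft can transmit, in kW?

132 kW

J = πd⁴/32 = π(0.0820)⁴/32 = 4.439×10^-6 m⁴.
T_max = τ_allow·J/r = 1.39×10^8 × 4.439×10^-6 / 0.0410 = 15050 N·m.
ω = 2π·1.40 = 8.796 rad/s, so P_max = T_max·ω = 1.324×10^5 W.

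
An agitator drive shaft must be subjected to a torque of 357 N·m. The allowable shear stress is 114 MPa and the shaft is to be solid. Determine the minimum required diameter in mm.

25.2 mm

For a solid shaft τ_max = 16T/(πd³), so d = (16T/(π τ_allow))^(1/3) = (16·357.0/(π·1.14×10^8))^(1/3) = 0.02517 m.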